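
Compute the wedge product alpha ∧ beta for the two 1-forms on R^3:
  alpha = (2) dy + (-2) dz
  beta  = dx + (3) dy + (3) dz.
alpha ∧ beta = (-2) dx ∧ dy + (12) dy ∧ dz + (2) dx ∧ dz

Distribute the wedge, using dx_i ∧ dx_j = -dx_j ∧ dx_i and dx_i ∧ dx_i = 0. For each pair (i, j) with i < j, the coefficient of dx_i ∧ dx_j in alpha ∧ beta is (alpha_i * beta_j - alpha_j * beta_i). Collecting: alpha ∧ beta = (-2) dx ∧ dy + (12) dy ∧ dz + (2) dx ∧ dz.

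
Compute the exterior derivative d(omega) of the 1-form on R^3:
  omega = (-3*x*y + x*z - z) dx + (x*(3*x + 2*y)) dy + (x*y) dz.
d(omega) = (9*x + 2*y) dx ∧ dy + (-x + y + 1) dx ∧ dz + (x) dy ∧ dz

For a 1-form omega = sum_i f_i dx_i, the exterior derivative is
  d(omega) = sum_{i < j} (∂f_j/∂x_i - ∂f_i/∂x_j) dx_i ∧ dx_j.
  coefficient of dx ∧ dy: ∂f_2/∂x - ∂f_1/∂y = ∂(x*(3*x + 2*y))/∂x - ∂(-3*x*y + x*z - z)/∂y = 9*x + 2*y
  coefficient of dx ∧ dz: ∂f_3/∂x - ∂f_1/∂z = ∂(x*y)/∂x - ∂(-3*x*y + x*z - z)/∂z = -x + y + 1
  coefficient of dy ∧ dz: ∂f_3/∂y - ∂f_2/∂z = ∂(x*y)/∂y - ∂(x*(3*x + 2*y))/∂z = x
Assembling: d(omega) = (9*x + 2*y) dx ∧ dy + (-x + y + 1) dx ∧ dz + (x) dy ∧ dz.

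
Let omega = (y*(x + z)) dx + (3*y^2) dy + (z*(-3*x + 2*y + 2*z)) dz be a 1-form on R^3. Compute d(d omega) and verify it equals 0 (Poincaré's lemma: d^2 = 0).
d(d omega) = 0

Step 1: d omega = sum_{i<j} (∂f_j/∂x_i - ∂f_i/∂x_j) dx_i ∧ dx_j:
  coeff of dx ∧ dy: -x - z
  coeff of dx ∧ dz: -y - 3*z
  coeff of dy ∧ dz: 2*z
Step 2: Apply d again to each 2-form coefficient. The only possible 3-form in R^3 is dx ∧ dy ∧ dz, with coefficient
  ∂(coeff of dy∧dz)/∂x - ∂(coeff of dx∧dz)/∂y + ∂(coeff of dx∧dy)/∂z
  = ∂/∂x (2*z) - ∂/∂y (-y - 3*z) + ∂/∂z (-x - z).
Each of these terms simplifies to sums of mixed partials that cancel in pairs. The result is 0 (by equality of mixed partials for smooth functions — Schwarz / Clairaut).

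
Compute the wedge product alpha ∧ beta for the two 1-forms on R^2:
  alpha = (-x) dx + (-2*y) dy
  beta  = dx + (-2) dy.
alpha ∧ beta = (2*x + 2*y) dx ∧ dy

Distribute the wedge, using dx_i ∧ dx_j = -dx_j ∧ dx_i and dx_i ∧ dx_i = 0. For each pair (i, j) with i < j, the coefficient of dx_i ∧ dx_j in alpha ∧ beta is (alpha_i * beta_j - alpha_j * beta_i). Collecting: alpha ∧ beta = (2*x + 2*y) dx ∧ dy.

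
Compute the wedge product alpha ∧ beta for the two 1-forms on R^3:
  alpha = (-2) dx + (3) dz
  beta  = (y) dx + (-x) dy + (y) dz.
alpha ∧ beta = (2*x) dx ∧ dy + (-5*y) dx ∧ dz + (3*x) dy ∧ dz

Distribute the wedge, using dx_i ∧ dx_j = -dx_j ∧ dx_i and dx_i ∧ dx_i = 0. For each pair (i, j) with i < j, the coefficient of dx_i ∧ dx_j in alpha ∧ beta is (alpha_i * beta_j - alpha_j * beta_i). Collecting: alpha ∧ beta = (2*x) dx ∧ dy + (-5*y) dx ∧ dz + (3*x) dy ∧ dz.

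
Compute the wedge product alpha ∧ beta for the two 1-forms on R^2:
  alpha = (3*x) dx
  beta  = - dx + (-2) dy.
alpha ∧ beta = (-6*x) dx ∧ dy

Distribute the wedge, using dx_i ∧ dx_j = -dx_j ∧ dx_i and dx_i ∧ dx_i = 0. For each pair (i, j) with i < j, the coefficient of dx_i ∧ dx_j in alpha ∧ beta is (alpha_i * beta_j - alpha_j * beta_i). Collecting: alpha ∧ beta = (-6*x) dx ∧ dy.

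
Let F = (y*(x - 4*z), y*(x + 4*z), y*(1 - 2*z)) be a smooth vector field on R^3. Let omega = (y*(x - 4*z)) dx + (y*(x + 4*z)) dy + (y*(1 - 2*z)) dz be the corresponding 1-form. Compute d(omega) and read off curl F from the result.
d(omega) = (-4*y - 2*z + 1) dy ∧ dz + (-4*y) dz ∧ dx + (-x + y + 4*z) dx ∧ dy; curl F = (-4*y - 2*z + 1, -4*y, -x + y + 4*z)

d omega = sum_{i<j} (∂f_j/∂x_i - ∂f_i/∂x_j) dx_i ∧ dx_j. Under the identification (dy ∧ dz, dz ∧ dx, dx ∧ dy) ↔ (e_x, e_y, e_z), the coefficients are exactly the components of curl F. Compute:
  ∂R/∂y - ∂Q/∂z = (1 - 2*z) - (4*y) = -4*y - 2*z + 1
  ∂P/∂z - ∂R/∂x = (-4*y) - (0) = -4*y
  ∂Q/∂x - ∂P/∂y = (y) - (x - 4*z) = -x + y + 4*z.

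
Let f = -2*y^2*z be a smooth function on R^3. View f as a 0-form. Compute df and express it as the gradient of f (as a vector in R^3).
df = (0) dx + (-4*y*z) dy + (-2*y^2) dz; grad f = (0, -4*y*z, -2*y^2)

For a 0-form f, d f = (∂f/∂x) dx + (∂f/∂y) dy + (∂f/∂z) dz. The components of the vector representation are exactly the entries of grad f in Cartesian coordinates:
  ∂f/∂x = 0
  ∂f/∂y = -4*y*z
  ∂f/∂z = -2*y^2.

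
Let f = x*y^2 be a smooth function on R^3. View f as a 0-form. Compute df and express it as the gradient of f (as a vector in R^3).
df = (y^2) dx + (2*x*y) dy + (0) dz; grad f = (y^2, 2*x*y, 0)

For a 0-form f, d f = (∂f/∂x) dx + (∂f/∂y) dy + (∂f/∂z) dz. The components of the vector representation are exactly the entries of grad f in Cartesian coordinates:
  ∂f/∂x = y^2
  ∂f/∂y = 2*x*y
  ∂f/∂z = 0.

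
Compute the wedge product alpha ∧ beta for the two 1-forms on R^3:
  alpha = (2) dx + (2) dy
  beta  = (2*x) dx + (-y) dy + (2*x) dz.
alpha ∧ beta = (-4*x - 2*y) dx ∧ dy + (4*x) dx ∧ dz + (4*x) dy ∧ dz

Distribute the wedge, using dx_i ∧ dx_j = -dx_j ∧ dx_i and dx_i ∧ dx_i = 0. For each pair (i, j) with i < j, the coefficient of dx_i ∧ dx_j in alpha ∧ beta is (alpha_i * beta_j - alpha_j * beta_i). Collecting: alpha ∧ beta = (-4*x - 2*y) dx ∧ dy + (4*x) dx ∧ dz + (4*x) dy ∧ dz.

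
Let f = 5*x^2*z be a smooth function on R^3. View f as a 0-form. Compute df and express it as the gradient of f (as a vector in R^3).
df = (10*x*z) dx + (0) dy + (5*x^2) dz; grad f = (10*x*z, 0, 5*x^2)

For a 0-form f, d f = (∂f/∂x) dx + (∂f/∂y) dy + (∂f/∂z) dz. The components of the vector representation are exactly the entries of grad f in Cartesian coordinates:
  ∂f/∂x = 10*x*z
  ∂f/∂y = 0
  ∂f/∂z = 5*x^2.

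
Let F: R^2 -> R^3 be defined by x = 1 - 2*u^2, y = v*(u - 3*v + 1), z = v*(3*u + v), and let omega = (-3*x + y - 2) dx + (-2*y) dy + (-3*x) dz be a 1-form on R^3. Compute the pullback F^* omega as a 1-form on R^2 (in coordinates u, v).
F^* omega = (-24*u^3 + 14*u^2*v + 10*u*v^2 - 4*u*v + 20*u + 6*v^3 - 2*v^2 - 9*v) du + (18*u^3 + 10*u^2*v + 18*u*v^2 - 4*u*v - 9*u - 36*v^3 + 18*v^2 - 8*v) dv

Using F^*(f dg) = (f ∘ F) d(g ∘ F), substitute each coordinate x_i by F_i(u, v) in f_i, and replace dx_i by d F_i = (∂F_i/∂u) du + (∂F_i/∂v) dv.
  For the x component: f_1(F) = 6*u^2 + u*v - 3*v^2 + v - 5; d F_1 = (-4*u) du + (0) dv
  For the y component: f_2(F) = 2*v*(-u + 3*v - 1); d F_2 = (v) du + (u - 6*v + 1) dv
  For the z component: f_3(F) = 6*u^2 - 3; d F_3 = (3*v) du + (3*u + 2*v) dv
Combining and collecting du, dv coefficients:
  coeff of du: -24*u^3 + 14*u^2*v + 10*u*v^2 - 4*u*v + 20*u + 6*v^3 - 2*v^2 - 9*v
  coeff of dv: 18*u^3 + 10*u^2*v + 18*u*v^2 - 4*u*v - 9*u - 36*v^3 + 18*v^2 - 8*v
F^* omega = (-24*u^3 + 14*u^2*v + 10*u*v^2 - 4*u*v + 20*u + 6*v^3 - 2*v^2 - 9*v) du + (18*u^3 + 10*u^2*v + 18*u*v^2 - 4*u*v - 9*u - 36*v^3 + 18*v^2 - 8*v) dv.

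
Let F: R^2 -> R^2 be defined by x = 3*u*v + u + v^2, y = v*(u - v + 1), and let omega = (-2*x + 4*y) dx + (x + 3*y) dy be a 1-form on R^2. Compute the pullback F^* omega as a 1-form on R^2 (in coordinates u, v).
F^* omega = (-7*u*v - 2*u - 20*v^3 + 9*v^2 + 4*v) du + (-5*u^2 - 36*u*v^2 + 15*u*v + u - 8*v^3 + 3*v) dv

Using F^*(f dg) = (f ∘ F) d(g ∘ F), substitute each coordinate x_i by F_i(u, v) in f_i, and replace dx_i by d F_i = (∂F_i/∂u) du + (∂F_i/∂v) dv.
  For the x component: f_1(F) = -2*u*v - 2*u - 6*v^2 + 4*v; d F_1 = (3*v + 1) du + (3*u + 2*v) dv
  For the y component: f_2(F) = 6*u*v + u - 2*v^2 + 3*v; d F_2 = (v) du + (u - 2*v + 1) dv
Combining and collecting du, dv coefficients:
  coeff of du: -7*u*v - 2*u - 20*v^3 + 9*v^2 + 4*v
  coeff of dv: -5*u^2 - 36*u*v^2 + 15*u*v + u - 8*v^3 + 3*v
F^* omega = (-7*u*v - 2*u - 20*v^3 + 9*v^2 + 4*v) du + (-5*u^2 - 36*u*v^2 + 15*u*v + u - 8*v^3 + 3*v) dv.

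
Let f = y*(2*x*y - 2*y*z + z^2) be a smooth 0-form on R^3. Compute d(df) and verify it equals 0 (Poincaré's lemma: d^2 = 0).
d(df) = 0

Step 1: df = sum_i (∂f/∂x_i) dx_i = (2*y^2) dx + (4*x*y - 4*y*z + z^2) dy + (2*y*(-y + z)) dz.
Step 2: Apply d again. Using the 1-form formula, the coefficient of dx ∧ dy in d(df) is ∂^2 f/∂x ∂y - ∂^2 f/∂y ∂x = (4*y) - (4*y) = 0 (equality of mixed partials for smooth f).
Similarly for dx ∧ dz and dy ∧ dz — all coefficients vanish. So d(df) = 0.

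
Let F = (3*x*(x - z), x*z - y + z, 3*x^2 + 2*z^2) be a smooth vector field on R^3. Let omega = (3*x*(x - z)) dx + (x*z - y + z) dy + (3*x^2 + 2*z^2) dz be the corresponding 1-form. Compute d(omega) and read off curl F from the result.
d(omega) = (-x - 1) dy ∧ dz + (-9*x) dz ∧ dx + (z) dx ∧ dy; curl F = (-x - 1, -9*x, z)

d omega = sum_{i<j} (∂f_j/∂x_i - ∂f_i/∂x_j) dx_i ∧ dx_j. Under the identification (dy ∧ dz, dz ∧ dx, dx ∧ dy) ↔ (e_x, e_y, e_z), the coefficients are exactly the components of curl F. Compute:
  ∂R/∂y - ∂Q/∂z = (0) - (x + 1) = -x - 1
  ∂P/∂z - ∂R/∂x = (-3*x) - (6*x) = -9*x
  ∂Q/∂x - ∂P/∂y = (z) - (0) = z.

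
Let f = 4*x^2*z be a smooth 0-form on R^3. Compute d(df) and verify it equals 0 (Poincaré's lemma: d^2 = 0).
d(df) = 0

Step 1: df = sum_i (∂f/∂x_i) dx_i = (8*x*z) dx + (0) dy + (4*x^2) dz.
Step 2: Apply d again. Using the 1-form formula, the coefficient of dx ∧ dy in d(df) is ∂^2 f/∂x ∂y - ∂^2 f/∂y ∂x = (0) - (0) = 0 (equality of mixed partials for smooth f).
Similarly for dx ∧ dz and dy ∧ dz — all coefficients vanish. So d(df) = 0.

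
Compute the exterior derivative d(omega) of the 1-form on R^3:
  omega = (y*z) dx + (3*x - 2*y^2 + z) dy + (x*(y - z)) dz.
d(omega) = (3 - z) dx ∧ dy + (-z) dx ∧ dz + (x - 1) dy ∧ dz

For a 1-form omega = sum_i f_i dx_i, the exterior derivative is
  d(omega) = sum_{i < j} (∂f_j/∂x_i - ∂f_i/∂x_j) dx_i ∧ dx_j.
  coefficient of dx ∧ dy: ∂f_2/∂x - ∂f_1/∂y = ∂(3*x - 2*y^2 + z)/∂x - ∂(y*z)/∂y = 3 - z
  coefficient of dx ∧ dz: ∂f_3/∂x - ∂f_1/∂z = ∂(x*(y - z))/∂x - ∂(y*z)/∂z = -z
  coefficient of dy ∧ dz: ∂f_3/∂y - ∂f_2/∂z = ∂(x*(y - z))/∂y - ∂(3*x - 2*y^2 + z)/∂z = x - 1
Assembling: d(omega) = (3 - z) dx ∧ dy + (-z) dx ∧ dz + (x - 1) dy ∧ dz.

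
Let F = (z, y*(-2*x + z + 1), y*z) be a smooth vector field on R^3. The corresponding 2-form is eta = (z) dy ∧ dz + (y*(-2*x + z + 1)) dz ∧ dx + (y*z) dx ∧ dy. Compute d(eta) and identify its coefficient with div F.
d(eta) = (-2*x + y + z + 1) dx ∧ dy ∧ dz; div F = -2*x + y + z + 1

For a 2-form in R^3 of the form above, applying d gives a 3-form with coefficient ∂P/∂x + ∂Q/∂y + ∂R/∂z:
  ∂P/∂x = 0
  ∂Q/∂y = -2*x + z + 1
  ∂R/∂z = y
Sum = -2*x + y + z + 1, which is exactly div F.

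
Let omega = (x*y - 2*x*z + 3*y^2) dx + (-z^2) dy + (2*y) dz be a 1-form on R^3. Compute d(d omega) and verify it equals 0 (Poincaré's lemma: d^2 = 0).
d(d omega) = 0

Step 1: d omega = sum_{i<j} (∂f_j/∂x_i - ∂f_i/∂x_j) dx_i ∧ dx_j:
  coeff of dx ∧ dy: -x - 6*y
  coeff of dx ∧ dz: 2*x
  coeff of dy ∧ dz: 2*z + 2
Step 2: Apply d again to each 2-form coefficient. The only possible 3-form in R^3 is dx ∧ dy ∧ dz, with coefficient
  ∂(coeff of dy∧dz)/∂x - ∂(coeff of dx∧dz)/∂y + ∂(coeff of dx∧dy)/∂z
  = ∂/∂x (2*z + 2) - ∂/∂y (2*x) + ∂/∂z (-x - 6*y).
Each of these terms simplifies to sums of mixed partials that cancel in pairs. The result is 0 (by equality of mixed partials for smooth functions — Schwarz / Clairaut).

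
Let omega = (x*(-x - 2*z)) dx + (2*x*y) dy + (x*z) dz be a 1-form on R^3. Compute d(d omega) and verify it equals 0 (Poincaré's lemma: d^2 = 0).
d(d omega) = 0

Step 1: d omega = sum_{i<j} (∂f_j/∂x_i - ∂f_i/∂x_j) dx_i ∧ dx_j:
  coeff of dx ∧ dy: 2*y
  coeff of dx ∧ dz: 2*x + z
  coeff of dy ∧ dz: 0
Step 2: Apply d again to each 2-form coefficient. The only possible 3-form in R^3 is dx ∧ dy ∧ dz, with coefficient
  ∂(coeff of dy∧dz)/∂x - ∂(coeff of dx∧dz)/∂y + ∂(coeff of dx∧dy)/∂z
  = ∂/∂x (0) - ∂/∂y (2*x + z) + ∂/∂z (2*y).
Each of these terms simplifies to sums of mixed partials that cancel in pairs. The result is 0 (by equality of mixed partials for smooth functions — Schwarz / Clairaut).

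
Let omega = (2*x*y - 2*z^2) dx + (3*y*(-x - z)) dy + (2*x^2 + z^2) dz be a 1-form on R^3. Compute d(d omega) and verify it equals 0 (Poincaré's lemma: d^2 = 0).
d(d omega) = 0

Step 1: d omega = sum_{i<j} (∂f_j/∂x_i - ∂f_i/∂x_j) dx_i ∧ dx_j:
  coeff of dx ∧ dy: -2*x - 3*y
  coeff of dx ∧ dz: 4*x + 4*z
  coeff of dy ∧ dz: 3*y
Step 2: Apply d again to each 2-form coefficient. The only possible 3-form in R^3 is dx ∧ dy ∧ dz, with coefficient
  ∂(coeff of dy∧dz)/∂x - ∂(coeff of dx∧dz)/∂y + ∂(coeff of dx∧dy)/∂z
  = ∂/∂x (3*y) - ∂/∂y (4*x + 4*z) + ∂/∂z (-2*x - 3*y).
Each of these terms simplifies to sums of mixed partials that cancel in pairs. The result is 0 (by equality of mixed partials for smooth functions — Schwarz / Clairaut).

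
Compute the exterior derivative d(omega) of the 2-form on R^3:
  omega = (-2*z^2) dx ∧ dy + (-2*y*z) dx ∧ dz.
d(omega) = (-2*z) dx ∧ dy ∧ dz

For a 2-form omega = sum_{i<j} g_{ij} dx_i ∧ dx_j, the exterior derivative is
  d(omega) = sum_{i<j} d(g_{ij}) ∧ dx_i ∧ dx_j = sum_{i<j, k} (∂g_{ij}/∂x_k) dx_k ∧ dx_i ∧ dx_j.
Expand each term, using dx_k ∧ dx_i ∧ dx_j = sgn(permutation) dx_{(a)} ∧ dx_{(b)} ∧ dx_{(c)} with (a < b < c) sorted:
  d(-2*z^2) includes (∂/∂z)(-2*z^2) dz = (-4*z) dz, which multiplied by dx ∧ dy gives (-4*z) dx ∧ dy ∧ dz
  d(-2*y*z) includes (∂/∂y)(-2*y*z) dy = (-2*z) dy, which multiplied by dx ∧ dz gives (2*z) dx ∧ dy ∧ dz
Collecting like 3-forms: d(omega) = (-2*z) dx ∧ dy ∧ dz.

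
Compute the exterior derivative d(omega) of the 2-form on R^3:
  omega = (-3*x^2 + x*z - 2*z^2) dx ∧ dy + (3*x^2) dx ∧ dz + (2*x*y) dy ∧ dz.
d(omega) = (x + 2*y - 4*z) dx ∧ dy ∧ dz

For a 2-form omega = sum_{i<j} g_{ij} dx_i ∧ dx_j, the exterior derivative is
  d(omega) = sum_{i<j} d(g_{ij}) ∧ dx_i ∧ dx_j = sum_{i<j, k} (∂g_{ij}/∂x_k) dx_k ∧ dx_i ∧ dx_j.
Expand each term, using dx_k ∧ dx_i ∧ dx_j = sgn(permutation) dx_{(a)} ∧ dx_{(b)} ∧ dx_{(c)} with (a < b < c) sorted:
  d(-3*x^2 + x*z - 2*z^2) includes (∂/∂z)(-3*x^2 + x*z - 2*z^2) dz = (x - 4*z) dz, which multiplied by dx ∧ dy gives (x - 4*z) dx ∧ dy ∧ dz
  d(2*x*y) includes (∂/∂x)(2*x*y) dx = (2*y) dx, which multiplied by dy ∧ dz gives (2*y) dx ∧ dy ∧ dz
Collecting like 3-forms: d(omega) = (x + 2*y - 4*z) dx ∧ dy ∧ dz.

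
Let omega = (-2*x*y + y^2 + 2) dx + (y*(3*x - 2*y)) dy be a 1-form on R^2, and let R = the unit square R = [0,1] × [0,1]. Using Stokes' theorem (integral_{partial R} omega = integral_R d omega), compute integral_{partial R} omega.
integral_(partial R) omega = 3/2

Stokes: integral_partial_R omega = integral_R d omega with d omega = (∂Q/∂x - ∂P/∂y) dx ∧ dy.
  ∂Q/∂x = 3*y
  ∂P/∂y = -2*x + 2*y
  integrand = ∂Q/∂x - ∂P/∂y = 2*x + y.
Integrating over R: integral_0^1 integral_0^1 (2*x + y) dx dy = 3/2.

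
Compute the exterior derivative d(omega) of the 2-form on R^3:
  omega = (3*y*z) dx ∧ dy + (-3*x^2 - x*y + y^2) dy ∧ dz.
d(omega) = (-6*x + 2*y) dx ∧ dy ∧ dz

For a 2-form omega = sum_{i<j} g_{ij} dx_i ∧ dx_j, the exterior derivative is
  d(omega) = sum_{i<j} d(g_{ij}) ∧ dx_i ∧ dx_j = sum_{i<j, k} (∂g_{ij}/∂x_k) dx_k ∧ dx_i ∧ dx_j.
Expand each term, using dx_k ∧ dx_i ∧ dx_j = sgn(permutation) dx_{(a)} ∧ dx_{(b)} ∧ dx_{(c)} with (a < b < c) sorted:
  d(3*y*z) includes (∂/∂z)(3*y*z) dz = (3*y) dz, which multiplied by dx ∧ dy gives (3*y) dx ∧ dy ∧ dz
  d(-3*x^2 - x*y + y^2) includes (∂/∂x)(-3*x^2 - x*y + y^2) dx = (-6*x - y) dx, which multiplied by dy ∧ dz gives (-6*x - y) dx ∧ dy ∧ dz
Collecting like 3-forms: d(omega) = (-6*x + 2*y) dx ∧ dy ∧ dz.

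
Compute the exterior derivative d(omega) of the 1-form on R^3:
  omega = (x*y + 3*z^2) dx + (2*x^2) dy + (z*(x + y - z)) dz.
d(omega) = (3*x) dx ∧ dy + (-5*z) dx ∧ dz + (z) dy ∧ dz

For a 1-form omega = sum_i f_i dx_i, the exterior derivative is
  d(omega) = sum_{i < j} (∂f_j/∂x_i - ∂f_i/∂x_j) dx_i ∧ dx_j.
  coefficient of dx ∧ dy: ∂f_2/∂x - ∂f_1/∂y = ∂(2*x^2)/∂x - ∂(x*y + 3*z^2)/∂y = 3*x
  coefficient of dx ∧ dz: ∂f_3/∂x - ∂f_1/∂z = ∂(z*(x + y - z))/∂x - ∂(x*y + 3*z^2)/∂z = -5*z
  coefficient of dy ∧ dz: ∂f_3/∂y - ∂f_2/∂z = ∂(z*(x + y - z))/∂y - ∂(2*x^2)/∂z = z
Assembling: d(omega) = (3*x) dx ∧ dy + (-5*z) dx ∧ dz + (z) dy ∧ dz.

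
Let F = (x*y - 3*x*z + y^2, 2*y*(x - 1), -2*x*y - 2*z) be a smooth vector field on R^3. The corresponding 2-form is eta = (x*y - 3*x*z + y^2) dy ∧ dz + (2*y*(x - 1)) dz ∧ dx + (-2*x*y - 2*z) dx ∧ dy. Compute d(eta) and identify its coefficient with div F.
d(eta) = (2*x + y - 3*z - 4) dx ∧ dy ∧ dz; div F = 2*x + y - 3*z - 4

For a 2-form in R^3 of the form above, applying d gives a 3-form with coefficient ∂P/∂x + ∂Q/∂y + ∂R/∂z:
  ∂P/∂x = y - 3*z
  ∂Q/∂y = 2*x - 2
  ∂R/∂z = -2
Sum = 2*x + y - 3*z - 4, which is exactly div F.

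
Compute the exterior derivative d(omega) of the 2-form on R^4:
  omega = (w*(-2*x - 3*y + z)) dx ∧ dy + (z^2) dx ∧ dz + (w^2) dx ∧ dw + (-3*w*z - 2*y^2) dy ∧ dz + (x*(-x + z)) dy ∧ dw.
d(omega) = (w) dx ∧ dy ∧ dz + (-4*x - 3*y + 2*z) dx ∧ dy ∧ dw + (-x - 3*z) dy ∧ dz ∧ dw

For a 2-form omega = sum_{i<j} g_{ij} dx_i ∧ dx_j, the exterior derivative is
  d(omega) = sum_{i<j} d(g_{ij}) ∧ dx_i ∧ dx_j = sum_{i<j, k} (∂g_{ij}/∂x_k) dx_k ∧ dx_i ∧ dx_j.
Expand each term, using dx_k ∧ dx_i ∧ dx_j = sgn(permutation) dx_{(a)} ∧ dx_{(b)} ∧ dx_{(c)} with (a < b < c) sorted:
  d(w*(-2*x - 3*y + z)) includes (∂/∂z)(w*(-2*x - 3*y + z)) dz = (w) dz, which multiplied by dx ∧ dy gives (w) dx ∧ dy ∧ dz
  d(w*(-2*x - 3*y + z)) includes (∂/∂w)(w*(-2*x - 3*y + z)) dw = (-2*x - 3*y + z) dw, which multiplied by dx ∧ dy gives (-2*x - 3*y + z) dx ∧ dy ∧ dw
  d(-3*w*z - 2*y^2) includes (∂/∂w)(-3*w*z - 2*y^2) dw = (-3*z) dw, which multiplied by dy ∧ dz gives (-3*z) dy ∧ dz ∧ dw
  d(x*(-x + z)) includes (∂/∂x)(x*(-x + z)) dx = (-2*x + z) dx, which multiplied by dy ∧ dw gives (-2*x + z) dx ∧ dy ∧ dw
  d(x*(-x + z)) includes (∂/∂z)(x*(-x + z)) dz = (x) dz, which multiplied by dy ∧ dw gives (-x) dy ∧ dz ∧ dw
Collecting like 3-forms: d(omega) = (w) dx ∧ dy ∧ dz + (-4*x - 3*y + 2*z) dx ∧ dy ∧ dw + (-x - 3*z) dy ∧ dz ∧ dw.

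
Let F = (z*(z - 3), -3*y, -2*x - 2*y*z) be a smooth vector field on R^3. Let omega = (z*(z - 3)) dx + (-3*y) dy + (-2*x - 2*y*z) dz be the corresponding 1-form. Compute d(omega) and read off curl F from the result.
d(omega) = (-2*z) dy ∧ dz + (2*z - 1) dz ∧ dx + (0) dx ∧ dy; curl F = (-2*z, 2*z - 1, 0)

d omega = sum_{i<j} (∂f_j/∂x_i - ∂f_i/∂x_j) dx_i ∧ dx_j. Under the identification (dy ∧ dz, dz ∧ dx, dx ∧ dy) ↔ (e_x, e_y, e_z), the coefficients are exactly the components of curl F. Compute:
  ∂R/∂y - ∂Q/∂z = (-2*z) - (0) = -2*z
  ∂P/∂z - ∂R/∂x = (2*z - 3) - (-2) = 2*z - 1
  ∂Q/∂x - ∂P/∂y = (0) - (0) = 0.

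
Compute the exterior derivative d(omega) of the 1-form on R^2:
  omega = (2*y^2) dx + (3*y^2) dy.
d(omega) = (-4*y) dx ∧ dy

For a 1-form omega = sum_i f_i dx_i, the exterior derivative is
  d(omega) = sum_{i < j} (∂f_j/∂x_i - ∂f_i/∂x_j) dx_i ∧ dx_j.
  coefficient of dx ∧ dy: ∂f_2/∂x - ∂f_1/∂y = ∂(3*y^2)/∂x - ∂(2*y^2)/∂y = -4*y
Assembling: d(omega) = (-4*y) dx ∧ dy.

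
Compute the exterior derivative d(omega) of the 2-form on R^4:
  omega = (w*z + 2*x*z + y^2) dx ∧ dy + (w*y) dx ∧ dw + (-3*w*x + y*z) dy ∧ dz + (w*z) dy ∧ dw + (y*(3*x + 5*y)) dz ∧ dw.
d(omega) = (-2*w + 2*x) dx ∧ dy ∧ dz + (-w + z) dx ∧ dy ∧ dw + (-w + 10*y) dy ∧ dz ∧ dw + (3*y) dx ∧ dz ∧ dw

For a 2-form omega = sum_{i<j} g_{ij} dx_i ∧ dx_j, the exterior derivative is
  d(omega) = sum_{i<j} d(g_{ij}) ∧ dx_i ∧ dx_j = sum_{i<j, k} (∂g_{ij}/∂x_k) dx_k ∧ dx_i ∧ dx_j.
Expand each term, using dx_k ∧ dx_i ∧ dx_j = sgn(permutation) dx_{(a)} ∧ dx_{(b)} ∧ dx_{(c)} with (a < b < c) sorted:
  d(w*z + 2*x*z + y^2) includes (∂/∂z)(w*z + 2*x*z + y^2) dz = (w + 2*x) dz, which multiplied by dx ∧ dy gives (w + 2*x) dx ∧ dy ∧ dz
  d(w*z + 2*x*z + y^2) includes (∂/∂w)(w*z + 2*x*z + y^2) dw = (z) dw, which multiplied by dx ∧ dy gives (z) dx ∧ dy ∧ dw
  d(w*y) includes (∂/∂y)(w*y) dy = (w) dy, which multiplied by dx ∧ dw gives (-w) dx ∧ dy ∧ dw
  d(-3*w*x + y*z) includes (∂/∂x)(-3*w*x + y*z) dx = (-3*w) dx, which multiplied by dy ∧ dz gives (-3*w) dx ∧ dy ∧ dz
  d(-3*w*x + y*z) includes (∂/∂w)(-3*w*x + y*z) dw = (-3*x) dw, which multiplied by dy ∧ dz gives (-3*x) dy ∧ dz ∧ dw
  d(w*z) includes (∂/∂z)(w*z) dz = (w) dz, which multiplied by dy ∧ dw gives (-w) dy ∧ dz ∧ dw
  d(y*(3*x + 5*y)) includes (∂/∂x)(y*(3*x + 5*y)) dx = (3*y) dx, which multiplied by dz ∧ dw gives (3*y) dx ∧ dz ∧ dw
  d(y*(3*x + 5*y)) includes (∂/∂y)(y*(3*x + 5*y)) dy = (3*x + 10*y) dy, which multiplied by dz ∧ dw gives (3*x + 10*y) dy ∧ dz ∧ dw
Collecting like 3-forms: d(omega) = (-2*w + 2*x) dx ∧ dy ∧ dz + (-w + z) dx ∧ dy ∧ dw + (-w + 10*y) dy ∧ dz ∧ dw + (3*y) dx ∧ dz ∧ dw.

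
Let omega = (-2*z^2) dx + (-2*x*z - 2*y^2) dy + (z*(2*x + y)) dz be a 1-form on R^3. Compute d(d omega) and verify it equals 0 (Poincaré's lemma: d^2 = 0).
d(d omega) = 0

Step 1: d omega = sum_{i<j} (∂f_j/∂x_i - ∂f_i/∂x_j) dx_i ∧ dx_j:
  coeff of dx ∧ dy: -2*z
  coeff of dx ∧ dz: 6*z
  coeff of dy ∧ dz: 2*x + z
Step 2: Apply d again to each 2-form coefficient. The only possible 3-form in R^3 is dx ∧ dy ∧ dz, with coefficient
  ∂(coeff of dy∧dz)/∂x - ∂(coeff of dx∧dz)/∂y + ∂(coeff of dx∧dy)/∂z
  = ∂/∂x (2*x + z) - ∂/∂y (6*z) + ∂/∂z (-2*z).
Each of these terms simplifies to sums of mixed partials that cancel in pairs. The result is 0 (by equality of mixed partials for smooth functions — Schwarz / Clairaut).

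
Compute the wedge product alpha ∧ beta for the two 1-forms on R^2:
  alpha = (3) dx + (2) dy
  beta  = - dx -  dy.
alpha ∧ beta = (-1) dx ∧ dy

Distribute the wedge, using dx_i ∧ dx_j = -dx_j ∧ dx_i and dx_i ∧ dx_i = 0. For each pair (i, j) with i < j, the coefficient of dx_i ∧ dx_j in alpha ∧ beta is (alpha_i * beta_j - alpha_j * beta_i). Collecting: alpha ∧ beta = (-1) dx ∧ dy.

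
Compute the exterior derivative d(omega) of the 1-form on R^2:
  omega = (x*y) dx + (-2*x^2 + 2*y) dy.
d(omega) = (-5*x) dx ∧ dy

For a 1-form omega = sum_i f_i dx_i, the exterior derivative is
  d(omega) = sum_{i < j} (∂f_j/∂x_i - ∂f_i/∂x_j) dx_i ∧ dx_j.
  coefficient of dx ∧ dy: ∂f_2/∂x - ∂f_1/∂y = ∂(-2*x^2 + 2*y)/∂x - ∂(x*y)/∂y = -5*x
Assembling: d(omega) = (-5*x) dx ∧ dy.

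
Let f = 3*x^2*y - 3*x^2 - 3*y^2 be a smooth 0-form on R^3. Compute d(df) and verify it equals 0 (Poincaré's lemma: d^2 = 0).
d(df) = 0

Step 1: df = sum_i (∂f/∂x_i) dx_i = (6*x*(y - 1)) dx + (3*x^2 - 6*y) dy + (0) dz.
Step 2: Apply d again. Using the 1-form formula, the coefficient of dx ∧ dy in d(df) is ∂^2 f/∂x ∂y - ∂^2 f/∂y ∂x = (6*x) - (6*x) = 0 (equality of mixed partials for smooth f).
Similarly for dx ∧ dz and dy ∧ dz — all coefficients vanish. So d(df) = 0.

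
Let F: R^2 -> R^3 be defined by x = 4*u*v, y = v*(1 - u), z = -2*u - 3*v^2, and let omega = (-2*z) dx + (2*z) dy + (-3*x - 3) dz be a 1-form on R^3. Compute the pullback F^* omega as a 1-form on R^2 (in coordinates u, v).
F^* omega = (44*u*v + 30*v^3 + 6) du + (20*u^2 + 102*u*v^2 - 4*u - 6*v^2 + 18*v) dv

Using F^*(f dg) = (f ∘ F) d(g ∘ F), substitute each coordinate x_i by F_i(u, v) in f_i, and replace dx_i by d F_i = (∂F_i/∂u) du + (∂F_i/∂v) dv.
  For the x component: f_1(F) = 4*u + 6*v^2; d F_1 = (4*v) du + (4*u) dv
  For the y component: f_2(F) = -4*u - 6*v^2; d F_2 = (-v) du + (1 - u) dv
  For the z component: f_3(F) = -12*u*v - 3; d F_3 = (-2) du + (-6*v) dv
Combining and collecting du, dv coefficients:
  coeff of du: 44*u*v + 30*v^3 + 6
  coeff of dv: 20*u^2 + 102*u*v^2 - 4*u - 6*v^2 + 18*v
F^* omega = (44*u*v + 30*v^3 + 6) du + (20*u^2 + 102*u*v^2 - 4*u - 6*v^2 + 18*v) dv.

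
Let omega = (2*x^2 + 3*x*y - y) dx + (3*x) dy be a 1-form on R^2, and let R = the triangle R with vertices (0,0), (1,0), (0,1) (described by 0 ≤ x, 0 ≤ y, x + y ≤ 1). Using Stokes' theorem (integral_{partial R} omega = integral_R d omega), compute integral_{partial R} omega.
integral_(partial R) omega = 3/2

Stokes: integral_partial_R omega = integral_R d omega with d omega = (∂Q/∂x - ∂P/∂y) dx ∧ dy.
  ∂Q/∂x = 3
  ∂P/∂y = 3*x - 1
  integrand = ∂Q/∂x - ∂P/∂y = 4 - 3*x.
Integrating over R: integral_0^1 integral_0^{1-x} (4 - 3*x) dy dx = 3/2.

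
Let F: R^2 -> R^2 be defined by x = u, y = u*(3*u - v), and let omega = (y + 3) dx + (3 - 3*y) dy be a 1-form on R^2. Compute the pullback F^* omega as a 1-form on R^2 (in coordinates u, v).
F^* omega = (-54*u^3 + 27*u^2*v + 3*u^2 - 3*u*v^2 - u*v + 18*u - 3*v + 3) du + (3*u*(3*u^2 - u*v - 1)) dv

Using F^*(f dg) = (f ∘ F) d(g ∘ F), substitute each coordinate x_i by F_i(u, v) in f_i, and replace dx_i by d F_i = (∂F_i/∂u) du + (∂F_i/∂v) dv.
  For the x component: f_1(F) = 3*u^2 - u*v + 3; d F_1 = (1) du + (0) dv
  For the y component: f_2(F) = -9*u^2 + 3*u*v + 3; d F_2 = (6*u - v) du + (-u) dv
Combining and collecting du, dv coefficients:
  coeff of du: -54*u^3 + 27*u^2*v + 3*u^2 - 3*u*v^2 - u*v + 18*u - 3*v + 3
  coeff of dv: 3*u*(3*u^2 - u*v - 1)
F^* omega = (-54*u^3 + 27*u^2*v + 3*u^2 - 3*u*v^2 - u*v + 18*u - 3*v + 3) du + (3*u*(3*u^2 - u*v - 1)) dv.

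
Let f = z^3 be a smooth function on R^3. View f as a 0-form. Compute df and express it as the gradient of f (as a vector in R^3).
df = (0) dx + (0) dy + (3*z^2) dz; grad f = (0, 0, 3*z^2)

For a 0-form f, d f = (∂f/∂x) dx + (∂f/∂y) dy + (∂f/∂z) dz. The components of the vector representation are exactly the entries of grad f in Cartesian coordinates:
  ∂f/∂x = 0
  ∂f/∂y = 0
  ∂f/∂z = 3*z^2.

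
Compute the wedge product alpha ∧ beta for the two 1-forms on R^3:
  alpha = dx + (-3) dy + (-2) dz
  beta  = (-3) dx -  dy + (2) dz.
alpha ∧ beta = (-10) dx ∧ dy + (-4) dx ∧ dz + (-8) dy ∧ dz

Distribute the wedge, using dx_i ∧ dx_j = -dx_j ∧ dx_i and dx_i ∧ dx_i = 0. For each pair (i, j) with i < j, the coefficient of dx_i ∧ dx_j in alpha ∧ beta is (alpha_i * beta_j - alpha_j * beta_i). Collecting: alpha ∧ beta = (-10) dx ∧ dy + (-4) dx ∧ dz + (-8) dy ∧ dz.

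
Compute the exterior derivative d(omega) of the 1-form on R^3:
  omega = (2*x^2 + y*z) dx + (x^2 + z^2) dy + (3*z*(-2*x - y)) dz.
d(omega) = (2*x - z) dx ∧ dy + (-y - 6*z) dx ∧ dz + (-5*z) dy ∧ dz

For a 1-form omega = sum_i f_i dx_i, the exterior derivative is
  d(omega) = sum_{i < j} (∂f_j/∂x_i - ∂f_i/∂x_j) dx_i ∧ dx_j.
  coefficient of dx ∧ dy: ∂f_2/∂x - ∂f_1/∂y = ∂(x^2 + z^2)/∂x - ∂(2*x^2 + y*z)/∂y = 2*x - z
  coefficient of dx ∧ dz: ∂f_3/∂x - ∂f_1/∂z = ∂(3*z*(-2*x - y))/∂x - ∂(2*x^2 + y*z)/∂z = -y - 6*z
  coefficient of dy ∧ dz: ∂f_3/∂y - ∂f_2/∂z = ∂(3*z*(-2*x - y))/∂y - ∂(x^2 + z^2)/∂z = -5*z
Assembling: d(omega) = (2*x - z) dx ∧ dy + (-y - 6*z) dx ∧ dz + (-5*z) dy ∧ dz.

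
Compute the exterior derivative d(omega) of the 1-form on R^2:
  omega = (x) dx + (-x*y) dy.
d(omega) = (-y) dx ∧ dy

For a 1-form omega = sum_i f_i dx_i, the exterior derivative is
  d(omega) = sum_{i < j} (∂f_j/∂x_i - ∂f_i/∂x_j) dx_i ∧ dx_j.
  coefficient of dx ∧ dy: ∂f_2/∂x - ∂f_1/∂y = ∂(-x*y)/∂x - ∂(x)/∂y = -y
Assembling: d(omega) = (-y) dx ∧ dy.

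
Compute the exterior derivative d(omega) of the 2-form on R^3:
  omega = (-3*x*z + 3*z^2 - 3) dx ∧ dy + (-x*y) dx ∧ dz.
d(omega) = (-2*x + 6*z) dx ∧ dy ∧ dz

For a 2-form omega = sum_{i<j} g_{ij} dx_i ∧ dx_j, the exterior derivative is
  d(omega) = sum_{i<j} d(g_{ij}) ∧ dx_i ∧ dx_j = sum_{i<j, k} (∂g_{ij}/∂x_k) dx_k ∧ dx_i ∧ dx_j.
Expand each term, using dx_k ∧ dx_i ∧ dx_j = sgn(permutation) dx_{(a)} ∧ dx_{(b)} ∧ dx_{(c)} with (a < b < c) sorted:
  d(-3*x*z + 3*z^2 - 3) includes (∂/∂z)(-3*x*z + 3*z^2 - 3) dz = (-3*x + 6*z) dz, which multiplied by dx ∧ dy gives (-3*x + 6*z) dx ∧ dy ∧ dz
  d(-x*y) includes (∂/∂y)(-x*y) dy = (-x) dy, which multiplied by dx ∧ dz gives (x) dx ∧ dy ∧ dz
Collecting like 3-forms: d(omega) = (-2*x + 6*z) dx ∧ dy ∧ dz.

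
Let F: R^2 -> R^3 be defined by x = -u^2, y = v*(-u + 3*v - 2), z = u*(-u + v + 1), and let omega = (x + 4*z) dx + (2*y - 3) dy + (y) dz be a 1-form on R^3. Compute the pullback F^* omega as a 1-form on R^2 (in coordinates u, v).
F^* omega = (10*u^3 - 6*u^2*v - 8*u^2 - 5*u*v^2 + 3*u*v - 3*v^3 + 5*v^2 + v) du + (u^2*v - 15*u*v^2 + 6*u*v + 3*u + 36*v^3 - 36*v^2 - 10*v + 6) dv

Using F^*(f dg) = (f ∘ F) d(g ∘ F), substitute each coordinate x_i by F_i(u, v) in f_i, and replace dx_i by d F_i = (∂F_i/∂u) du + (∂F_i/∂v) dv.
  For the x component: f_1(F) = u*(-5*u + 4*v + 4); d F_1 = (-2*u) du + (0) dv
  For the y component: f_2(F) = -2*u*v + 6*v^2 - 4*v - 3; d F_2 = (-v) du + (-u + 6*v - 2) dv
  For the z component: f_3(F) = v*(-u + 3*v - 2); d F_3 = (-2*u + v + 1) du + (u) dv
Combining and collecting du, dv coefficients:
  coeff of du: 10*u^3 - 6*u^2*v - 8*u^2 - 5*u*v^2 + 3*u*v - 3*v^3 + 5*v^2 + v
  coeff of dv: u^2*v - 15*u*v^2 + 6*u*v + 3*u + 36*v^3 - 36*v^2 - 10*v + 6
F^* omega = (10*u^3 - 6*u^2*v - 8*u^2 - 5*u*v^2 + 3*u*v - 3*v^3 + 5*v^2 + v) du + (u^2*v - 15*u*v^2 + 6*u*v + 3*u + 36*v^3 - 36*v^2 - 10*v + 6) dv.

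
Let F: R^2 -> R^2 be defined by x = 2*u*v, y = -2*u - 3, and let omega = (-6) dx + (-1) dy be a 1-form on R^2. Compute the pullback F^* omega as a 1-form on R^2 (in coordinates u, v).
F^* omega = (2 - 12*v) du + (-12*u) dv

Using F^*(f dg) = (f ∘ F) d(g ∘ F), substitute each coordinate x_i by F_i(u, v) in f_i, and replace dx_i by d F_i = (∂F_i/∂u) du + (∂F_i/∂v) dv.
  For the x component: f_1(F) = -6; d F_1 = (2*v) du + (2*u) dv
  For the y component: f_2(F) = -1; d F_2 = (-2) du + (0) dv
Combining and collecting du, dv coefficients:
  coeff of du: 2 - 12*v
  coeff of dv: -12*u
F^* omega = (2 - 12*v) du + (-12*u) dv.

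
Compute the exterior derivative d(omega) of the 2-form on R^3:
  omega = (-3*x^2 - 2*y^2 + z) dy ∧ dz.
d(omega) = (-6*x) dx ∧ dy ∧ dz

For a 2-form omega = sum_{i<j} g_{ij} dx_i ∧ dx_j, the exterior derivative is
  d(omega) = sum_{i<j} d(g_{ij}) ∧ dx_i ∧ dx_j = sum_{i<j, k} (∂g_{ij}/∂x_k) dx_k ∧ dx_i ∧ dx_j.
Expand each term, using dx_k ∧ dx_i ∧ dx_j = sgn(permutation) dx_{(a)} ∧ dx_{(b)} ∧ dx_{(c)} with (a < b < c) sorted:
  d(-3*x^2 - 2*y^2 + z) includes (∂/∂x)(-3*x^2 - 2*y^2 + z) dx = (-6*x) dx, which multiplied by dy ∧ dz gives (-6*x) dx ∧ dy ∧ dz
Collecting like 3-forms: d(omega) = (-6*x) dx ∧ dy ∧ dz.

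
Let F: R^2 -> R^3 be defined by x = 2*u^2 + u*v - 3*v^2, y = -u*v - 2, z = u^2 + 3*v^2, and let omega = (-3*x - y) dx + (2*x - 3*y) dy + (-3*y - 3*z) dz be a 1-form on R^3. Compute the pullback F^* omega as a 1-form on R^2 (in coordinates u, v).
F^* omega = (-30*u^3 - 12*u^2*v + 11*u*v^2 + 20*u + 15*v^3 - 4*v) du + (-10*u^3 + 11*u^2*v + 45*u*v^2 - 4*u - 108*v^3 + 24*v) dv

Using F^*(f dg) = (f ∘ F) d(g ∘ F), substitute each coordinate x_i by F_i(u, v) in f_i, and replace dx_i by d F_i = (∂F_i/∂u) du + (∂F_i/∂v) dv.
  For the x component: f_1(F) = -6*u^2 - 2*u*v + 9*v^2 + 2; d F_1 = (4*u + v) du + (u - 6*v) dv
  For the y component: f_2(F) = 4*u^2 + 5*u*v - 6*v^2 + 6; d F_2 = (-v) du + (-u) dv
  For the z component: f_3(F) = -3*u^2 + 3*u*v - 9*v^2 + 6; d F_3 = (2*u) du + (6*v) dv
Combining and collecting du, dv coefficients:
  coeff of du: -30*u^3 - 12*u^2*v + 11*u*v^2 + 20*u + 15*v^3 - 4*v
  coeff of dv: -10*u^3 + 11*u^2*v + 45*u*v^2 - 4*u - 108*v^3 + 24*v
F^* omega = (-30*u^3 - 12*u^2*v + 11*u*v^2 + 20*u + 15*v^3 - 4*v) du + (-10*u^3 + 11*u^2*v + 45*u*v^2 - 4*u - 108*v^3 + 24*v) dv.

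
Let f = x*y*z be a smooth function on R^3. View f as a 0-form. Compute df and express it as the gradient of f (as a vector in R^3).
df = (y*z) dx + (x*z) dy + (x*y) dz; grad f = (y*z, x*z, x*y)

For a 0-form f, d f = (∂f/∂x) dx + (∂f/∂y) dy + (∂f/∂z) dz. The components of the vector representation are exactly the entries of grad f in Cartesian coordinates:
  ∂f/∂x = y*z
  ∂f/∂y = x*z
  ∂f/∂z = x*y.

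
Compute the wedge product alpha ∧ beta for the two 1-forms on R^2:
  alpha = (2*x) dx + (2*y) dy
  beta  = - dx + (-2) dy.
alpha ∧ beta = (-4*x + 2*y) dx ∧ dy

Distribute the wedge, using dx_i ∧ dx_j = -dx_j ∧ dx_i and dx_i ∧ dx_i = 0. For each pair (i, j) with i < j, the coefficient of dx_i ∧ dx_j in alpha ∧ beta is (alpha_i * beta_j - alpha_j * beta_i). Collecting: alpha ∧ beta = (-4*x + 2*y) dx ∧ dy.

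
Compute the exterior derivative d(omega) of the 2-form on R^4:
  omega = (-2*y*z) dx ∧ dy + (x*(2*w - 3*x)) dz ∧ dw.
d(omega) = (-2*y) dx ∧ dy ∧ dz + (2*w - 6*x) dx ∧ dz ∧ dw

For a 2-form omega = sum_{i<j} g_{ij} dx_i ∧ dx_j, the exterior derivative is
  d(omega) = sum_{i<j} d(g_{ij}) ∧ dx_i ∧ dx_j = sum_{i<j, k} (∂g_{ij}/∂x_k) dx_k ∧ dx_i ∧ dx_j.
Expand each term, using dx_k ∧ dx_i ∧ dx_j = sgn(permutation) dx_{(a)} ∧ dx_{(b)} ∧ dx_{(c)} with (a < b < c) sorted:
  d(-2*y*z) includes (∂/∂z)(-2*y*z) dz = (-2*y) dz, which multiplied by dx ∧ dy gives (-2*y) dx ∧ dy ∧ dz
  d(x*(2*w - 3*x)) includes (∂/∂x)(x*(2*w - 3*x)) dx = (2*w - 6*x) dx, which multiplied by dz ∧ dw gives (2*w - 6*x) dx ∧ dz ∧ dw
Collecting like 3-forms: d(omega) = (-2*y) dx ∧ dy ∧ dz + (2*w - 6*x) dx ∧ dz ∧ dw.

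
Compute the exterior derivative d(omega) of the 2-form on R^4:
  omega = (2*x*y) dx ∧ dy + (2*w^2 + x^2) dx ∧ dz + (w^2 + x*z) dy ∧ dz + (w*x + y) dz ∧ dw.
d(omega) = (5*w) dx ∧ dz ∧ dw + (z) dx ∧ dy ∧ dz + (2*w + 1) dy ∧ dz ∧ dw

For a 2-form omega = sum_{i<j} g_{ij} dx_i ∧ dx_j, the exterior derivative is
  d(omega) = sum_{i<j} d(g_{ij}) ∧ dx_i ∧ dx_j = sum_{i<j, k} (∂g_{ij}/∂x_k) dx_k ∧ dx_i ∧ dx_j.
Expand each term, using dx_k ∧ dx_i ∧ dx_j = sgn(permutation) dx_{(a)} ∧ dx_{(b)} ∧ dx_{(c)} with (a < b < c) sorted:
  d(2*w^2 + x^2) includes (∂/∂w)(2*w^2 + x^2) dw = (4*w) dw, which multiplied by dx ∧ dz gives (4*w) dx ∧ dz ∧ dw
  d(w^2 + x*z) includes (∂/∂x)(w^2 + x*z) dx = (z) dx, which multiplied by dy ∧ dz gives (z) dx ∧ dy ∧ dz
  d(w^2 + x*z) includes (∂/∂w)(w^2 + x*z) dw = (2*w) dw, which multiplied by dy ∧ dz gives (2*w) dy ∧ dz ∧ dw
  d(w*x + y) includes (∂/∂x)(w*x + y) dx = (w) dx, which multiplied by dz ∧ dw gives (w) dx ∧ dz ∧ dw
  d(w*x + y) includes (∂/∂y)(w*x + y) dy = (1) dy, which multiplied by dz ∧ dw gives (1) dy ∧ dz ∧ dw
Collecting like 3-forms: d(omega) = (5*w) dx ∧ dz ∧ dw + (z) dx ∧ dy ∧ dz + (2*w + 1) dy ∧ dz ∧ dw.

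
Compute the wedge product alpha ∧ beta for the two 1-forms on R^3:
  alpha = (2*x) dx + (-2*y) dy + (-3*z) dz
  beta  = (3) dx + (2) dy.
alpha ∧ beta = (4*x + 6*y) dx ∧ dy + (9*z) dx ∧ dz + (6*z) dy ∧ dz

Distribute the wedge, using dx_i ∧ dx_j = -dx_j ∧ dx_i and dx_i ∧ dx_i = 0. For each pair (i, j) with i < j, the coefficient of dx_i ∧ dx_j in alpha ∧ beta is (alpha_i * beta_j - alpha_j * beta_i). Collecting: alpha ∧ beta = (4*x + 6*y) dx ∧ dy + (9*z) dx ∧ dz + (6*z) dy ∧ dz.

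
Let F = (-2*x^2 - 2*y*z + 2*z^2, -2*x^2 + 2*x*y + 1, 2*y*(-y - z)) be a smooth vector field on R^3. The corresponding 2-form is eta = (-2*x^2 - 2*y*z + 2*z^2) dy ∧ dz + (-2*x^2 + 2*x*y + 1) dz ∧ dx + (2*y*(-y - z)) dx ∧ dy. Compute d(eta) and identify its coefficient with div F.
d(eta) = (-2*x - 2*y) dx ∧ dy ∧ dz; div F = -2*x - 2*y

For a 2-form in R^3 of the form above, applying d gives a 3-form with coefficient ∂P/∂x + ∂Q/∂y + ∂R/∂z:
  ∂P/∂x = -4*x
  ∂Q/∂y = 2*x
  ∂R/∂z = -2*y
Sum = -2*x - 2*y, which is exactly div F.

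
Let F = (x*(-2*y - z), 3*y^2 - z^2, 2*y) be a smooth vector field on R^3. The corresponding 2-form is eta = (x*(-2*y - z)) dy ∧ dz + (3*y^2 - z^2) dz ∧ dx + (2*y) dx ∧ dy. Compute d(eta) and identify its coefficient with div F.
d(eta) = (4*y - z) dx ∧ dy ∧ dz; div F = 4*y - z

For a 2-form in R^3 of the form above, applying d gives a 3-form with coefficient ∂P/∂x + ∂Q/∂y + ∂R/∂z:
  ∂P/∂x = -2*y - z
  ∂Q/∂y = 6*y
  ∂R/∂z = 0
Sum = 4*y - z, which is exactly div F.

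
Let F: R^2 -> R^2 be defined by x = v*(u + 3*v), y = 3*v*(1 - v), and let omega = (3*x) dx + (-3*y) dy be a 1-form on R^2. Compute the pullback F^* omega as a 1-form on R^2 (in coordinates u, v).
F^* omega = (3*v^2*(u + 3*v)) du + (3*v*(u^2 + 9*u*v + 27*v - 9)) dv

Using F^*(f dg) = (f ∘ F) d(g ∘ F), substitute each coordinate x_i by F_i(u, v) in f_i, and replace dx_i by d F_i = (∂F_i/∂u) du + (∂F_i/∂v) dv.
  For the x component: f_1(F) = 3*v*(u + 3*v); d F_1 = (v) du + (u + 6*v) dv
  For the y component: f_2(F) = 9*v*(v - 1); d F_2 = (0) du + (3 - 6*v) dv
Combining and collecting du, dv coefficients:
  coeff of du: 3*v^2*(u + 3*v)
  coeff of dv: 3*v*(u^2 + 9*u*v + 27*v - 9)
F^* omega = (3*v^2*(u + 3*v)) du + (3*v*(u^2 + 9*u*v + 27*v - 9)) dv.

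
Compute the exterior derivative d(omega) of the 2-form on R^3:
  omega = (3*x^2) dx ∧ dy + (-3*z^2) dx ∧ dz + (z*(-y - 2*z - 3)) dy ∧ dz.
d(omega) = 0

For a 2-form omega = sum_{i<j} g_{ij} dx_i ∧ dx_j, the exterior derivative is
  d(omega) = sum_{i<j} d(g_{ij}) ∧ dx_i ∧ dx_j = sum_{i<j, k} (∂g_{ij}/∂x_k) dx_k ∧ dx_i ∧ dx_j.
Expand each term, using dx_k ∧ dx_i ∧ dx_j = sgn(permutation) dx_{(a)} ∧ dx_{(b)} ∧ dx_{(c)} with (a < b < c) sorted:

Collecting like 3-forms: d(omega) = 0.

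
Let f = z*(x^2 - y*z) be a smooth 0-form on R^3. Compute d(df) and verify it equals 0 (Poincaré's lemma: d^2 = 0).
d(df) = 0

Step 1: df = sum_i (∂f/∂x_i) dx_i = (2*x*z) dx + (-z^2) dy + (x^2 - 2*y*z) dz.
Step 2: Apply d again. Using the 1-form formula, the coefficient of dx ∧ dy in d(df) is ∂^2 f/∂x ∂y - ∂^2 f/∂y ∂x = (0) - (0) = 0 (equality of mixed partials for smooth f).
Similarly for dx ∧ dz and dy ∧ dz — all coefficients vanish. So d(df) = 0.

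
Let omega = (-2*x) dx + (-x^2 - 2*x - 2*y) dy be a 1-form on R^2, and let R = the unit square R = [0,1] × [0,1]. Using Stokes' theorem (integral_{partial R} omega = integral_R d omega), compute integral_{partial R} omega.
integral_(partial R) omega = -3

Stokes: integral_partial_R omega = integral_R d omega with d omega = (∂Q/∂x - ∂P/∂y) dx ∧ dy.
  ∂Q/∂x = -2*x - 2
  ∂P/∂y = 0
  integrand = ∂Q/∂x - ∂P/∂y = -2*x - 2.
Integrating over R: integral_0^1 integral_0^1 (-2*x - 2) dx dy = -3.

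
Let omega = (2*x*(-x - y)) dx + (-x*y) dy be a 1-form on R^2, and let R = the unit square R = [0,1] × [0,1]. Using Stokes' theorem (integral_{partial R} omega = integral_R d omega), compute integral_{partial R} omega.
integral_(partial R) omega = 1/2

Stokes: integral_partial_R omega = integral_R d omega with d omega = (∂Q/∂x - ∂P/∂y) dx ∧ dy.
  ∂Q/∂x = -y
  ∂P/∂y = -2*x
  integrand = ∂Q/∂x - ∂P/∂y = 2*x - y.
Integrating over R: integral_0^1 integral_0^1 (2*x - y) dx dy = 1/2.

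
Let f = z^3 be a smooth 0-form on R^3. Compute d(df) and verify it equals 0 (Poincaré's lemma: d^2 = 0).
d(df) = 0

Step 1: df = sum_i (∂f/∂x_i) dx_i = (0) dx + (0) dy + (3*z^2) dz.
Step 2: Apply d again. Using the 1-form formula, the coefficient of dx ∧ dy in d(df) is ∂^2 f/∂x ∂y - ∂^2 f/∂y ∂x = (0) - (0) = 0 (equality of mixed partials for smooth f).
Similarly for dx ∧ dz and dy ∧ dz — all coefficients vanish. So d(df) = 0.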